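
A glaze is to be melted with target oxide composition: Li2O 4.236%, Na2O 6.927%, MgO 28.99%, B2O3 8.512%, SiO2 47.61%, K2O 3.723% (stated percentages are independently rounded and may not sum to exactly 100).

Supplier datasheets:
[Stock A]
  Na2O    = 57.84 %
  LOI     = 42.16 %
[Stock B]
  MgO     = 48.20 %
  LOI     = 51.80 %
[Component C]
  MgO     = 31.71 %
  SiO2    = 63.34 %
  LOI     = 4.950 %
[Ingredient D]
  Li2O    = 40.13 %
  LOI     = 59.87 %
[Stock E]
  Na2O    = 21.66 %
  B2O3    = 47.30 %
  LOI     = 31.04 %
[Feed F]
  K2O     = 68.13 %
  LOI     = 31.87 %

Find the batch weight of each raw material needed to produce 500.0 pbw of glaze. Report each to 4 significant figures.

Batch per 500.0 pbw glaze:
  Stock A: 26.19 pbw
  Stock B: 53.47 pbw
  Component C: 375.8 pbw
  Ingredient D: 52.78 pbw
  Stock E: 89.98 pbw
  Feed F: 27.32 pbw
Total batch = 625.5 pbw; LOI loss = 125.6 pbw; yield = 79.92%

Intermediates are printed rounded to 4 significant figures on the page; every computation maintains exact precision throughout — every reported result is rounded exactly once; the derived quantities are recomputed in exact precision (the yield, ignition loss, totals, glass mass, the six compositions) from the batch weights on 500.0 pbw of glass as they appear in either problem or answer.
The oxide mass targets at 500.0 pbw glaze:
  Li2O: 4.236% × 500.0 = 21.18 pbw
  Na2O: 6.927% × 500.0 = 34.64 pbw
  MgO: 28.99% × 500.0 = 145.0 pbw
  B2O3: 8.512% × 500.0 = 42.56 pbw
  SiO2: 47.61% × 500.0 = 238.0 pbw
  K2O: 3.723% × 500.0 = 18.61 pbw
Sums-versus-targets review working from each reported weight, relative to the basis at hand (sum by sum, the targets are met inside rounding margins):
  Li2O: 52.78·0.4013 = 21.18 pbw (target 21.18 pbw)
  Na2O: 26.19·0.5784 + 89.98·0.2166 = 34.64 pbw (target 34.64 pbw)
  MgO: 53.47·0.4820 + 375.8·0.3171 = 144.9 pbw (target 145.0 pbw)
  B2O3: 89.98·0.4730 = 42.56 pbw (target 42.56 pbw)
  SiO2: 375.8·0.6334 = 238.0 pbw (target 238.0 pbw)
  K2O: 27.32·0.6813 = 18.61 pbw (target 18.61 pbw)
Mass balance on the glass: batch Σ − ignition loss = 500.0 pbw (oxide target masses add up to 500.0 pbw; with the basis standing at 500.0 pbw — gaps are rounding artifacts).
Batch grand total — Σ batch = 625.5 pbw; LOI removed, Σ of batch·LOI: 125.6 pbw; yield: glass divided by total = 79.92%.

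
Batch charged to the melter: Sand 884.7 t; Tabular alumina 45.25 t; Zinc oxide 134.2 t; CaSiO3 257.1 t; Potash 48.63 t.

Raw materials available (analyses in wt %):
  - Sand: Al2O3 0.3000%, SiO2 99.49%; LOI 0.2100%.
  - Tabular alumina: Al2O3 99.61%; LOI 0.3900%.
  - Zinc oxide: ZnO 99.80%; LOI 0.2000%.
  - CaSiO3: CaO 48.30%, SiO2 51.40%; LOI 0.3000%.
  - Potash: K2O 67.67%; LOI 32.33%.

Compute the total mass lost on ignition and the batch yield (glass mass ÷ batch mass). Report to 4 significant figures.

LOI loss = 18.80 t; glass = 1351 t; yield = 98.63%

The whole derivation carries full float precision in all steps — rounding to four significant figures applies to every intermediate as printed; each reported figure takes exactly one rounding; derived quantities, including LOI, the totals, glass mass, five oxide percentages, yield, are re-derived starting from the weights on 1351 t of glass in exact precision, exactly as shown in the problem or answer text.
Loss on ignition, line by line:
  Sand: 884.7 × 0.002100 = 1.858 t
  Tabular alumina: 45.25 × 0.003900 = 0.1765 t
  Zinc oxide: 134.2 × 0.002000 = 0.2684 t
  CaSiO3: 257.1 × 0.003000 = 0.7713 t
  Potash: 48.63 × 0.3233 = 15.72 t
Total LOI = 18.80 t
Glass = batch − LOI = 1370 − 18.80 = 1351 t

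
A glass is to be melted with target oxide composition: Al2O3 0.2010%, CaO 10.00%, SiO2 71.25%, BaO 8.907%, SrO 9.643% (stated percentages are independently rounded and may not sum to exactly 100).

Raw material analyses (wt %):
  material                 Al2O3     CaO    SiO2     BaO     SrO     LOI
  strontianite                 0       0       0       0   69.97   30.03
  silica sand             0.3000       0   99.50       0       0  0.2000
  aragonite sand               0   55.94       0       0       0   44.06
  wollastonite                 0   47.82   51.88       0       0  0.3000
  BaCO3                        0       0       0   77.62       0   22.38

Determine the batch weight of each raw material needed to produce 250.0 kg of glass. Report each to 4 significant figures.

Mid-chain values are displayed (rounded to four significant figures) as written; every computation maintains full float precision end to end — a single rounding produces each reported result — the derived quantities (five oxide percentages, LOI, totals, yield, glass mass) are recomputed using the weight values at 250.0 kg of glass at exact precision precisely as stated by the problem or answer text.
Oxide-by-oxide targets in 250.0 kg glass:
  Al2O3: 0.2010% × 250.0 = 0.5025 kg
  CaO: 10.00% × 250.0 = 25.00 kg
  SiO2: 71.25% × 250.0 = 178.1 kg
  BaO: 8.907% × 250.0 = 22.27 kg
  SrO: 9.643% × 250.0 = 24.11 kg
Mass-balance tally per oxide applying the batch weights above, per the basis as stated (oxide sums agree with the targets inside rounding margins):
  Al2O3: 167.5·0.003000 = 0.5025 kg (target 0.5025 kg)
  CaO: 25.80·0.5594 + 22.09·0.4782 = 25.00 kg (target 25.00 kg)
  SiO2: 167.5·0.9950 + 22.09·0.5188 = 178.1 kg (target 178.1 kg)
  BaO: 28.69·0.7762 = 22.27 kg (target 22.27 kg)
  SrO: 34.45·0.6997 = 24.10 kg (target 24.11 kg)
Glass-mass sanity pass: total charge less LOI = 250.0 kg (summing oxide targets gives 250.0 kg; versus the stated basis of 250.0 kg — any gap is answer rounding).
Batch grand total — Σ batch = 278.5 kg; the LOI term Σ batch·LOI equals 28.53 kg; the yield ratio, glass ÷ batch: 89.76%.

Batch per 250.0 kg glass:
  strontianite: 34.45 kg
  silica sand: 167.5 kg
  aragonite sand: 25.80 kg
  wollastonite: 22.09 kg
  BaCO3: 28.69 kg
Total batch = 278.5 kg; LOI loss = 28.53 kg; yield = 89.76%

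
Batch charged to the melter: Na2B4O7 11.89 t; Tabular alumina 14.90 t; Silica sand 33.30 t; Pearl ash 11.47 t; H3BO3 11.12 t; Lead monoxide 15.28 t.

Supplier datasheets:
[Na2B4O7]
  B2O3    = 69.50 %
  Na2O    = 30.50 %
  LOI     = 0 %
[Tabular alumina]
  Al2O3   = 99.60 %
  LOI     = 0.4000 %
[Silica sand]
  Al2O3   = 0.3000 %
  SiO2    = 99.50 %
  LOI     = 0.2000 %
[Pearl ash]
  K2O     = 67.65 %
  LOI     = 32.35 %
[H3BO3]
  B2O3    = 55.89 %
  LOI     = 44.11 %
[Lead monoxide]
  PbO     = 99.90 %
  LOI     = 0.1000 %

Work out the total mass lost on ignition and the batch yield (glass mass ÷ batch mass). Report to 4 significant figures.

Exact precision is kept from first step to last. Rounding to four significant figures governs every mid-chain value as shown; each reported value is rounded once only — all derived quantities are carried from the weighed amounts for 89.20 t of glass in full precision (ignition loss, the yield, totals, six oxide percentages, net glass mass) as they appear in problem or answer.
Material-by-material LOI:
  Na2B4O7: 11.89 × 0 = 0 t
  Tabular alumina: 14.90 × 0.004000 = 0.05960 t
  Silica sand: 33.30 × 0.002000 = 0.06660 t
  Pearl ash: 11.47 × 0.3235 = 3.711 t
  H3BO3: 11.12 × 0.4411 = 4.905 t
  Lead monoxide: 15.28 × 0.001000 = 0.01528 t
Total LOI = 8.757 t
Glass = batch − LOI = 97.96 − 8.757 = 89.20 t

LOI loss = 8.757 t; glass = 89.20 t; yield = 91.06%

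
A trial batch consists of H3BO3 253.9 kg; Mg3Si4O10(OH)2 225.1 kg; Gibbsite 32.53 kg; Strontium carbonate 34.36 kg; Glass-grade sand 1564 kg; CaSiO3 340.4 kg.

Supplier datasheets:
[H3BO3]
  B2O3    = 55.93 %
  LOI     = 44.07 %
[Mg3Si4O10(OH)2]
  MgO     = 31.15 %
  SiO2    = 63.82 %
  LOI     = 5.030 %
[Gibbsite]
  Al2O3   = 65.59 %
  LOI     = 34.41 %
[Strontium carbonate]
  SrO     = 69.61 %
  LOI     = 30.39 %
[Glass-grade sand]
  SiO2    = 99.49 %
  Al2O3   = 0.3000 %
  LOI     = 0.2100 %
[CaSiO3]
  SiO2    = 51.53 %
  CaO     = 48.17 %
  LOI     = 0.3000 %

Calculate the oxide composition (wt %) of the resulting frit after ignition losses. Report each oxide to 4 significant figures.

The intermediate values are printed, rounded to four significant digits, when written out. Every computation carries full float precision throughout — exactly one rounding is applied to each reported figure; derived quantities (ignition loss, yield, the six compositions, glass mass, the totals) are re-derived using the weight values at 2301 kg of glass in exact precision as quoted within the question or the answer.
Mass of each oxide from the mix:
  MgO: 225.1·0.3115 = 70.12 kg
  B2O3: 253.9·0.5593 = 142.0 kg
  SiO2: 225.1·0.6382 + 1564·0.9949 + 340.4·0.5153 = 1875 kg
  Al2O3: 32.53·0.6559 + 1564·0.003000 = 26.03 kg
  CaO: 340.4·0.4817 = 164.0 kg
  SrO: 34.36·0.6961 = 23.92 kg
LOI: 253.9·0.4407 + 225.1·0.05030 + 32.53·0.3441 + 34.36·0.3039 + 1564·0.002100 + 340.4·0.003000 = 149.2 kg
batch − LOI leaves glass = 2450 − 149.2 = 2301 kg (the oxide masses sum to this)
wt %: oxide over glass, times 100

Glass mass = 2301 kg (batch 2450 − LOI 149.2).
Composition: MgO 3.047%, B2O3 6.171%, SiO2 81.49%, Al2O3 1.131%, CaO 7.126%, SrO 1.039%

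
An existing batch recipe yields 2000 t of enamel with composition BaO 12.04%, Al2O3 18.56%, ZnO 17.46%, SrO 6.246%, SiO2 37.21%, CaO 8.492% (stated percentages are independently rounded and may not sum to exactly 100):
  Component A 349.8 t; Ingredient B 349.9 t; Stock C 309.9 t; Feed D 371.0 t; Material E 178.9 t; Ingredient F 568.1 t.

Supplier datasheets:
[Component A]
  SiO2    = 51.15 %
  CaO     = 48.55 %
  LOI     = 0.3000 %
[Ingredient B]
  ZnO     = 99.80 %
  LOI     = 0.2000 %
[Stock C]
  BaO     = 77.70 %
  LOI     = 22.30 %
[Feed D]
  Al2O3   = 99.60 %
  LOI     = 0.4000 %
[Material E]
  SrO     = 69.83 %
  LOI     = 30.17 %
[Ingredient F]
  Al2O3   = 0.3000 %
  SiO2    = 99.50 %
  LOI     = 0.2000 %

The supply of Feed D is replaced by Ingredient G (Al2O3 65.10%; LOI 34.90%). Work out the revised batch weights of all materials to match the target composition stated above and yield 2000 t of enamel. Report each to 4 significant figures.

Revised batch per 2000 t enamel:
  Component A: 349.8 t
  Ingredient B: 349.9 t
  Stock C: 309.9 t
  Ingredient G: 567.6 t
  Material E: 178.9 t
  Ingredient F: 568.1 t
Total batch = 2324 t; LOI loss = 324.1 t

The whole derivation runs at full precision at all times; in-progress results are printed (rounded to 4 significant figures) when written out — each reported number takes exactly one rounding — all derived quantities (the six compositions, ignition loss, the yield, net glass mass, totals) are computed starting from the weights at 2000 t of glass in full precision as written in the question or the answer.
Oxide mass targets, per 2000 t enamel:
  BaO: 12.04% × 2000 = 240.8 t
  Al2O3: 18.56% × 2000 = 371.2 t
  ZnO: 17.46% × 2000 = 349.2 t
  SrO: 6.246% × 2000 = 124.9 t
  SiO2: 37.21% × 2000 = 744.2 t
  CaO: 8.492% × 2000 = 169.8 t
Mass-balance tally per oxide per the reported batch figures, at the basis given (oxide sums agree with the targets modulo rounding of the values):
  BaO: 309.9·0.7770 = 240.8 t (target 240.8 t)
  Al2O3: 567.6·0.6510 + 568.1·0.003000 = 371.2 t (target 371.2 t)
  ZnO: 349.9·0.9980 = 349.2 t (target 349.2 t)
  SrO: 178.9·0.6983 = 124.9 t (target 124.9 t)
  SiO2: 349.8·0.5115 + 568.1·0.9950 = 744.2 t (target 744.2 t)
  CaO: 349.8·0.4855 = 169.8 t (target 169.8 t)
Glass-mass bookkeeping: net batch after ignition = 2000 t (oxide target masses add up to 2000 t; the stated basis being 2000 t — gaps are rounding artifacts).
Batch total: Σ batch = 2324 t; ignition loss, Σ(batch × LOI) = 324.1 t; as yield: glass ÷ batch → 86.06%.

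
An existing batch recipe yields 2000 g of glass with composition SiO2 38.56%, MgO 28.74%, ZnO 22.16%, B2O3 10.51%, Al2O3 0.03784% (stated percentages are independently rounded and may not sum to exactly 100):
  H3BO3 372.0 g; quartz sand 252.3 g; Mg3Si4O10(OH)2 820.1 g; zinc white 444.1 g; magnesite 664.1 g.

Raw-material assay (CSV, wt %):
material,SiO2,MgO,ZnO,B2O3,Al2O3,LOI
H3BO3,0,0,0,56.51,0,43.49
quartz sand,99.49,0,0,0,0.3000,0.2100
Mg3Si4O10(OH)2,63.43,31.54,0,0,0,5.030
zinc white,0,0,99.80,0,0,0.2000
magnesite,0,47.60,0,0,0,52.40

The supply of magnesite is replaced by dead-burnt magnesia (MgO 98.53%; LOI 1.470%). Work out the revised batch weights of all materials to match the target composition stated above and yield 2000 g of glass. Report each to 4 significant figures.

Working values are printed rounded to four significant figures in the working — the working math carries exact precision through every step — each reported result takes just one rounding. All derived quantities are computed starting from the weights at 2000 g of glass in full precision (the five compositions, the totals, yield, net glass mass, ignition loss), as they appear in the problem or the answer.
Target masses of each oxide per 2000 g glass:
  SiO2: 38.56% × 2000 = 771.2 g
  MgO: 28.74% × 2000 = 574.8 g
  ZnO: 22.16% × 2000 = 443.2 g
  B2O3: 10.51% × 2000 = 210.2 g
  Al2O3: 0.03784% × 2000 = 0.7568 g
Per-oxide balance check using the reported weights, relative to the basis at hand (delivered sums recover each target given rounding of the digits):
  SiO2: 252.3·0.9949 + 820.1·0.6343 = 771.2 g (target 771.2 g)
  MgO: 820.1·0.3154 + 320.8·0.9853 = 574.7 g (target 574.8 g)
  ZnO: 444.1·0.9980 = 443.2 g (target 443.2 g)
  B2O3: 372.0·0.5651 = 210.2 g (target 210.2 g)
  Al2O3: 252.3·0.003000 = 0.7569 g (target 0.7568 g)
Glass-mass bookkeeping: total batch − LOI = 2000 g (summing oxide targets gives 2000 g; stated basis 2000 g — differing by rounding only).
Batch total: Σ batch = 2209 g; Σ batch·LOI gives LOI loss = 209.2 g; yield = glass ÷ total batch = 90.53%.

Revised batch per 2000 g glass:
  H3BO3: 372.0 g
  quartz sand: 252.3 g
  Mg3Si4O10(OH)2: 820.1 g
  zinc white: 444.1 g
  dead-burnt magnesia: 320.8 g
Total batch = 2209 g; LOI loss = 209.2 g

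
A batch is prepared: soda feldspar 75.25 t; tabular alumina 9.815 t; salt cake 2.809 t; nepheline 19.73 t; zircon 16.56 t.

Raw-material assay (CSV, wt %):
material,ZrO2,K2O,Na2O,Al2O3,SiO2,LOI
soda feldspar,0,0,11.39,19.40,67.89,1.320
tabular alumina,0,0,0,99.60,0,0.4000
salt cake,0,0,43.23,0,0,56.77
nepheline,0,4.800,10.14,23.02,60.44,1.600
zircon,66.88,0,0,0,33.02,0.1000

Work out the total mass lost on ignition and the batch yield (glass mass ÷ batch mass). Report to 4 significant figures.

LOI loss = 2.959 t; glass = 121.2 t; yield = 97.62%

Intermediates are printed rounded to 4 significant digits when written out — all internal work runs at full precision from first step to last — each reported result is rounded just once — the derived quantities (the five compositions, LOI, glass mass, yield, totals) are rebuilt from the batch weights for 121.2 t of glass in exact precision, as quoted within problem or answer.
LOI of each material in turn:
  soda feldspar: 75.25 × 0.01320 = 0.9933 t
  tabular alumina: 9.815 × 0.004000 = 0.03926 t
  salt cake: 2.809 × 0.5677 = 1.595 t
  nepheline: 19.73 × 0.01600 = 0.3157 t
  zircon: 16.56 × 0.001000 = 0.01656 t
Total LOI = 2.959 t
Glass = batch − LOI = 124.2 − 2.959 = 121.2 t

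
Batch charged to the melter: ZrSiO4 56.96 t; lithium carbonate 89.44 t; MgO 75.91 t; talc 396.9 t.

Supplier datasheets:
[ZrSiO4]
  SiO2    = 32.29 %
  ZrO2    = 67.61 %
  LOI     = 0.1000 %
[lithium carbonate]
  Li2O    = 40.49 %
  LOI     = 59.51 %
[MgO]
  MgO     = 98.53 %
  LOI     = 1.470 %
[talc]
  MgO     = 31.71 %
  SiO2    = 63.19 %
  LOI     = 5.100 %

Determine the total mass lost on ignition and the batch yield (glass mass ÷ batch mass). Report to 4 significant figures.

In-progress results are displayed, with 4-significant-figure rounding, across the worked steps — all arithmetic carries full precision in every operation — a single rounding produces every reported number. All derived quantities (totals, net glass mass, four oxide percentages, LOI, yield) are computed from the batch weights per 544.6 t of glass at full precision exactly as printed in problem or answer.
Loss on ignition, line by line:
  ZrSiO4: 56.96 × 0.001000 = 0.05696 t
  lithium carbonate: 89.44 × 0.5951 = 53.23 t
  MgO: 75.91 × 0.01470 = 1.116 t
  talc: 396.9 × 0.05100 = 20.24 t
Total LOI = 74.64 t
Glass = batch − LOI = 619.2 − 74.64 = 544.6 t

LOI loss = 74.64 t; glass = 544.6 t; yield = 87.95%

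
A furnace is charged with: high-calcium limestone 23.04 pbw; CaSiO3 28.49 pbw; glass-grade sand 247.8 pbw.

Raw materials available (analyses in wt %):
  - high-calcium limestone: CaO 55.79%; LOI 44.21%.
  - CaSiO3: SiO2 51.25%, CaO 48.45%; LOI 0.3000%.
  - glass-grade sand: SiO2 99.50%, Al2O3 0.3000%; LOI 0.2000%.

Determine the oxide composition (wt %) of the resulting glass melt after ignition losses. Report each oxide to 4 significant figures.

Glass mass = 288.6 pbw (batch 299.3 − LOI 10.77).
Composition: SiO2 90.50%, Al2O3 0.2576%, CaO 9.238%

Working values are displayed, rounded to four significant digits, at each printed step; the whole derivation holds full float precision through every step — every reported result takes a single rounding. The derived quantities are computed starting from the weights per 288.6 pbw of glass at exact precision (the yield, glass mass, three oxide percentages, LOI, the totals) as written in either problem or answer.
What the batch supplies per oxide:
  SiO2: 28.49·0.5125 + 247.8·0.9950 = 261.2 pbw
  Al2O3: 247.8·0.003000 = 0.7434 pbw
  CaO: 23.04·0.5579 + 28.49·0.4845 = 26.66 pbw
LOI: 23.04·0.4421 + 28.49·0.003000 + 247.8·0.002000 = 10.77 pbw
Net of LOI, the glass mass = 299.3 − 10.77 = 288.6 pbw (the oxide masses sum to this)
each wt % is 100 × oxide ÷ glass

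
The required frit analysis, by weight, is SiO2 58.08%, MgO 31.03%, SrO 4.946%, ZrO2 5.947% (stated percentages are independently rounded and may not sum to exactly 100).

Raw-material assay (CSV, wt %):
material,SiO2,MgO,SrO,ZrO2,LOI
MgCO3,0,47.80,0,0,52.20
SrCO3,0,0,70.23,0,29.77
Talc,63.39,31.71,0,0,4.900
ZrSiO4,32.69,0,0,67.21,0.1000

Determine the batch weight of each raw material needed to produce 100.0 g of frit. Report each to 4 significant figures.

All arithmetic keeps exact precision through the solve; the intermediate values are displayed, with 4-significant-figure rounding, in the working — each reported number carries a single rounding. All derived quantities are computed in full float precision (ignition loss, the yield, totals, glass mass, the four compositions) starting from the weights per 100.0 g of glass as quoted within the problem or answer text.
Target masses of each oxide per 100.0 g frit:
  SiO2: 58.08% × 100.0 = 58.08 g
  MgO: 31.03% × 100.0 = 31.03 g
  SrO: 4.946% × 100.0 = 4.946 g
  ZrO2: 5.947% × 100.0 = 5.947 g
Per-oxide balance check using the reported weights, versus the basis set out (summed amounts equal target values exact up to rounding of places):
  SiO2: 87.06·0.6339 + 8.848·0.3269 = 58.08 g (target 58.08 g)
  MgO: 7.162·0.4780 + 87.06·0.3171 = 31.03 g (target 31.03 g)
  SrO: 7.043·0.7023 = 4.946 g (target 4.946 g)
  ZrO2: 8.848·0.6721 = 5.947 g (target 5.947 g)
The glass-mass cross-check: the batch minus its LOI: 100.0 g (oxide target masses add up to 100.0 g; against the stated basis, 100.0 g — deltas are rounding alone).
Batch total: Σ batch = 110.1 g; ignition loss, Σ(batch × LOI) = 10.11 g; the yield ratio, glass ÷ batch: 90.82%.

Batch per 100.0 g frit:
  MgCO3: 7.162 g
  SrCO3: 7.043 g
  Talc: 87.06 g
  ZrSiO4: 8.848 g
Total batch = 110.1 g; LOI loss = 10.11 g; yield = 90.82%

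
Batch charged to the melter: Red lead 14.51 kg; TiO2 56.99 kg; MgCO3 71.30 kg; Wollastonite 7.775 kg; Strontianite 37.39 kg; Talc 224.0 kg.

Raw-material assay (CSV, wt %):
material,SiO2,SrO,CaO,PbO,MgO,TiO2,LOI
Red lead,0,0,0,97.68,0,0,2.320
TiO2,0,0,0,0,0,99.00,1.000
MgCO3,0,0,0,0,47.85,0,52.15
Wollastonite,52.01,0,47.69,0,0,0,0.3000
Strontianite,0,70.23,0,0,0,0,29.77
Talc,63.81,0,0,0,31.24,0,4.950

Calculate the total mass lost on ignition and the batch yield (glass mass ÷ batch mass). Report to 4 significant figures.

LOI loss = 60.33 kg; glass = 351.6 kg; yield = 85.36%

Values along the way are displayed rounded to 4 significant figures alongside each step; each numeric step maintains exact precision in every operation; each reported result carries a single rounding; the derived quantities are computed in exact precision (yield, the totals, ignition loss, six oxide percentages, net glass mass) starting from the weights per 351.6 kg of glass, as given in either problem or answer.
Per-material ignition loss:
  Red lead: 14.51 × 0.02320 = 0.3366 kg
  TiO2: 56.99 × 0.01000 = 0.5699 kg
  MgCO3: 71.30 × 0.5215 = 37.18 kg
  Wollastonite: 7.775 × 0.003000 = 0.02333 kg
  Strontianite: 37.39 × 0.2977 = 11.13 kg
  Talc: 224.0 × 0.04950 = 11.09 kg
Total LOI = 60.33 kg
Glass = batch − LOI = 412.0 − 60.33 = 351.6 kg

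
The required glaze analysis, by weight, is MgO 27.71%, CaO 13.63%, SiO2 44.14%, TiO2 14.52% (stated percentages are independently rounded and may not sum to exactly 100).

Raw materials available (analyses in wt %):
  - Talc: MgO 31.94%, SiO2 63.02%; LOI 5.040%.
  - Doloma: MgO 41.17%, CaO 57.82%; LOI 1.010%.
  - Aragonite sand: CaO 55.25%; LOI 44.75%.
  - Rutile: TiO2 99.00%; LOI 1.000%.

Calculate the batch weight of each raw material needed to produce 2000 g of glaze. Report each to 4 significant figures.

Every computation holds exact precision end to end — mid-chain values are printed rounded to four significant digits across the worked steps; a single rounding produces each reported result. All derived quantities (the four compositions, net glass mass, the yield, ignition loss, the totals) are carried at full float precision from the weighed amounts on 2000 g of glass, as written in the problem or the answer.
Per-oxide target masses for 2000 g glaze:
  MgO: 27.71% × 2000 = 554.2 g
  CaO: 13.63% × 2000 = 272.6 g
  SiO2: 44.14% × 2000 = 882.8 g
  TiO2: 14.52% × 2000 = 290.4 g
Oxide-by-oxide audit applying the batch weights above, relative to the basis at hand (target by target, the sums agree up to rounding of the answer):
  MgO: 1401·0.3194 + 259.4·0.4117 = 554.3 g (target 554.2 g)
  CaO: 259.4·0.5782 + 222.0·0.5525 = 272.6 g (target 272.6 g)
  SiO2: 1401·0.6302 = 882.9 g (target 882.8 g)
  TiO2: 293.3·0.9900 = 290.4 g (target 290.4 g)
The glass-mass cross-check: batch Σ − ignition loss = 2000 g (targets for the oxides total 2000 g; against the stated basis, 2000 g — any gap is answer rounding).
Whole-batch sum: Σ batch = 2176 g; ignition loss, Σ(batch × LOI) = 175.5 g; yield = glass ÷ total batch = 91.93%.

Batch per 2000 g glaze:
  Talc: 1401 g
  Doloma: 259.4 g
  Aragonite sand: 222.0 g
  Rutile: 293.3 g
Total batch = 2176 g; LOI loss = 175.5 g; yield = 91.93%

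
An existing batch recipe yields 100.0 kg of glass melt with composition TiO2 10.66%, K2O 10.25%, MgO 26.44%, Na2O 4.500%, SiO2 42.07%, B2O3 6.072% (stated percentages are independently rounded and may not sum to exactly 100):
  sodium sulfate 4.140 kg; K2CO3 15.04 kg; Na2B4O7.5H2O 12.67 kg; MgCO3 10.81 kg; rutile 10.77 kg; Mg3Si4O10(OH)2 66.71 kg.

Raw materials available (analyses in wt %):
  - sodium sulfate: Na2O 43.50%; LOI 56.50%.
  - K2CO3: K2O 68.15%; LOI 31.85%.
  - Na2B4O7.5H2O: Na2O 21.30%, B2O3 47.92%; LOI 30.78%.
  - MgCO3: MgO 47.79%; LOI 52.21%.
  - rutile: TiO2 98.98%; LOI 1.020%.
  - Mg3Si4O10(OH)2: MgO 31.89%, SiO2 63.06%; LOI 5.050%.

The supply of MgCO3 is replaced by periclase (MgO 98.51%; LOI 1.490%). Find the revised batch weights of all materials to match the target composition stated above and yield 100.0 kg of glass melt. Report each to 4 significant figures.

Mid-chain values appear (rounded to four significant digits) within the worked lines; the working math maintains exact precision all the way through; exactly one rounding lands on every reported number. All derived quantities (six oxide percentages, net glass mass, the totals, yield, ignition loss) are recomputed at full float precision from the batch weights at 100.0 kg of glass as written in either problem or answer.
Oxide-by-oxide targets in 100.0 kg glass melt:
  TiO2: 10.66% × 100.0 = 10.66 kg
  K2O: 10.25% × 100.0 = 10.25 kg
  MgO: 26.44% × 100.0 = 26.44 kg
  Na2O: 4.500% × 100.0 = 4.500 kg
  SiO2: 42.07% × 100.0 = 42.07 kg
  B2O3: 6.072% × 100.0 = 6.072 kg
Mass-balance tally per oxide working from each reported weight, for the quoted basis mass (summed amounts equal target values exact up to rounding of places):
  TiO2: 10.77·0.9898 = 10.66 kg (target 10.66 kg)
  K2O: 15.04·0.6815 = 10.25 kg (target 10.25 kg)
  MgO: 5.243·0.9851 + 66.71·0.3189 = 26.44 kg (target 26.44 kg)
  Na2O: 4.140·0.4350 + 12.67·0.2130 = 4.500 kg (target 4.500 kg)
  SiO2: 66.71·0.6306 = 42.07 kg (target 42.07 kg)
  B2O3: 12.67·0.4792 = 6.071 kg (target 6.072 kg)
The glass-mass cross-check: whole batch net of LOI = 99.99 kg (summing oxide targets gives 99.99 kg; versus the stated basis of 100.0 kg — differing by rounding only).
Whole-batch sum: Σ batch = 114.6 kg; Σ batch·LOI gives LOI loss = 14.59 kg; yield = glass ÷ total batch = 87.27%.

Revised batch per 100.0 kg glass melt:
  sodium sulfate: 4.140 kg
  K2CO3: 15.04 kg
  Na2B4O7.5H2O: 12.67 kg
  periclase: 5.243 kg
  rutile: 10.77 kg
  Mg3Si4O10(OH)2: 66.71 kg
Total batch = 114.6 kg; LOI loss = 14.59 kg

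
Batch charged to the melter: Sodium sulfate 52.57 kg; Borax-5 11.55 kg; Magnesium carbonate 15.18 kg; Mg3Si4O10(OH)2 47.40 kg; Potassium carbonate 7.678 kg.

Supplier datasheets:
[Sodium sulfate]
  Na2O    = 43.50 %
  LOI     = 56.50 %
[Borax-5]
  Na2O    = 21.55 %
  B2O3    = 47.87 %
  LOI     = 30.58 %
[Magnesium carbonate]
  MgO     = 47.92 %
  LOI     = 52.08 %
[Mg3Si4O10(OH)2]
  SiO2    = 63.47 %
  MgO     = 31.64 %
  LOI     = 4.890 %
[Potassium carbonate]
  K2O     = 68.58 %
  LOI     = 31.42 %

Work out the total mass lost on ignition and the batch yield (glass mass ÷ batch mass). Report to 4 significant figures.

LOI loss = 45.87 kg; glass = 88.51 kg; yield = 65.86%

Full float precision is held at every stage. The intermediate values are shown rounded to 4 significant figures as written. Every reported result is rounded only once. All derived quantities (glass mass, five oxide percentages, totals, yield, ignition loss) are recomputed in full float precision from the weighed amounts on 88.51 kg of glass as they appear in either problem or answer.
Each material's LOI contribution:
  Sodium sulfate: 52.57 × 0.5650 = 29.70 kg
  Borax-5: 11.55 × 0.3058 = 3.532 kg
  Magnesium carbonate: 15.18 × 0.5208 = 7.906 kg
  Mg3Si4O10(OH)2: 47.40 × 0.04890 = 2.318 kg
  Potassium carbonate: 7.678 × 0.3142 = 2.412 kg
Total LOI = 45.87 kg
Glass = batch − LOI = 134.4 − 45.87 = 88.51 kg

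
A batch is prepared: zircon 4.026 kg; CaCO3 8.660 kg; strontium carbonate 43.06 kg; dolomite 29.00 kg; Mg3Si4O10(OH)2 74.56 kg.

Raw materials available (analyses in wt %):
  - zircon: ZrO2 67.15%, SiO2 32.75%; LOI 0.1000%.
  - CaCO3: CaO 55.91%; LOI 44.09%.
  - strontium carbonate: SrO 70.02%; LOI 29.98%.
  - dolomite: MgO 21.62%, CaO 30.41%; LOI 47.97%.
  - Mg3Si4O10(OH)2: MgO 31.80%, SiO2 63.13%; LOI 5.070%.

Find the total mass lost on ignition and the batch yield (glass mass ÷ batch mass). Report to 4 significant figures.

LOI loss = 34.42 kg; glass = 124.9 kg; yield = 78.39%

In-progress results are displayed rounded to 4 significant figures within the worked lines — all internal work maintains exact precision through every step — every reported result sees exactly one rounding; the derived quantities, which include totals, the yield, net glass mass, LOI, the five compositions, are re-derived at exact precision, precisely as stated by the problem or answer text, starting from the weights at 124.9 kg of glass.
Each material's LOI contribution:
  zircon: 4.026 × 0.001000 = 0.004026 kg
  CaCO3: 8.660 × 0.4409 = 3.818 kg
  strontium carbonate: 43.06 × 0.2998 = 12.91 kg
  dolomite: 29.00 × 0.4797 = 13.91 kg
  Mg3Si4O10(OH)2: 74.56 × 0.05070 = 3.780 kg
Total LOI = 34.42 kg
Glass = batch − LOI = 159.3 − 34.42 = 124.9 kg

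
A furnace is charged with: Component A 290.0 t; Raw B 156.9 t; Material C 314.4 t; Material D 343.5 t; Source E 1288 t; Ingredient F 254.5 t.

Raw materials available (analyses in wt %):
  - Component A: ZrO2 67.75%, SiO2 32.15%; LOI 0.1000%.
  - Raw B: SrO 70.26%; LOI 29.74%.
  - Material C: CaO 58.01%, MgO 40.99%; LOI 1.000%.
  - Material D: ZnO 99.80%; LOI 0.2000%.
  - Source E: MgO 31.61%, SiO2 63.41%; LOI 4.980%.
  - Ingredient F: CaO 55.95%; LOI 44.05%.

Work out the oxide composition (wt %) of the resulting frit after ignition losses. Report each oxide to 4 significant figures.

Intermediates are shown, with 4-significant-digit rounding, in the working; the whole derivation keeps full precision through every step. Each reported value takes a single rounding — the derived quantities, including six oxide percentages, the yield, net glass mass, totals, ignition loss, are computed from the weighed amounts per 2420 t of glass in full float precision precisely as stated by the problem or answer text.
Per-oxide mass from batch:
  ZrO2: 290.0·0.6775 = 196.5 t
  SrO: 156.9·0.7026 = 110.2 t
  ZnO: 343.5·0.9980 = 342.8 t
  CaO: 314.4·0.5801 + 254.5·0.5595 = 324.8 t
  MgO: 314.4·0.4099 + 1288·0.3161 = 536.0 t
  SiO2: 290.0·0.3215 + 1288·0.6341 = 910.0 t
LOI: 290.0·0.001000 + 156.9·0.2974 + 314.4·0.01000 + 343.5·0.002000 + 1288·0.04980 + 254.5·0.4405 = 227.0 t
Net of LOI, the glass mass = 2647 − 227.0 = 2420 t (equal to the oxide-mass sum)
percent share: oxide ÷ glass, ×100

Glass mass = 2420 t (batch 2647 − LOI 227.0).
Composition: ZrO2 8.118%, SrO 4.555%, ZnO 14.16%, CaO 13.42%, MgO 22.15%, SiO2 37.60%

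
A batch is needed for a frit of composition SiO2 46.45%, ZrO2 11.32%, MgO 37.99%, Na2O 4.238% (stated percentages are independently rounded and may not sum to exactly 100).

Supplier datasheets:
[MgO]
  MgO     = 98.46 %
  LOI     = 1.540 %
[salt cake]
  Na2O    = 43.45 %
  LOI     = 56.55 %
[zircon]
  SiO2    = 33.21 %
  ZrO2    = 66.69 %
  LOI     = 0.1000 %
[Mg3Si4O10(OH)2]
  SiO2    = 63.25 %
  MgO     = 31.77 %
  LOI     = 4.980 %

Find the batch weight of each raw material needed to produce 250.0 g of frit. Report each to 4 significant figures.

Batch per 250.0 g frit:
  MgO: 44.41 g
  salt cake: 24.38 g
  zircon: 42.44 g
  Mg3Si4O10(OH)2: 161.3 g
Total batch = 272.5 g; LOI loss = 22.55 g; yield = 91.73%

Each numeric step carries full precision from first step to last. Working values appear, with 4-significant-digit rounding, as written — a single rounding produces each reported value. All derived quantities, including totals, glass mass, four oxide percentages, the yield, LOI, are rebuilt from the batch weights for 250.0 g of glass in exact precision as quoted within problem or answer.
Per-oxide target masses for 250.0 g frit:
  SiO2: 46.45% × 250.0 = 116.1 g
  ZrO2: 11.32% × 250.0 = 28.30 g
  MgO: 37.99% × 250.0 = 94.98 g
  Na2O: 4.238% × 250.0 = 10.60 g
A balance pass over the oxides, per the reported batch figures, versus the basis set out (summed amounts equal target values within answer rounding):
  SiO2: 42.44·0.3321 + 161.3·0.6325 = 116.1 g (target 116.1 g)
  ZrO2: 42.44·0.6669 = 28.30 g (target 28.30 g)
  MgO: 44.41·0.9846 + 161.3·0.3177 = 94.97 g (target 94.98 g)
  Na2O: 24.38·0.4345 = 10.59 g (target 10.60 g)
Auditing the glass mass value: total charge less LOI = 250.0 g (targets for the oxides total 250.0 g; with the basis standing at 250.0 g — a pure rounding effect).
Batch grand total — Σ batch = 272.5 g; the LOI term Σ batch·LOI equals 22.55 g; glass ÷ batch gives a yield of 91.73%.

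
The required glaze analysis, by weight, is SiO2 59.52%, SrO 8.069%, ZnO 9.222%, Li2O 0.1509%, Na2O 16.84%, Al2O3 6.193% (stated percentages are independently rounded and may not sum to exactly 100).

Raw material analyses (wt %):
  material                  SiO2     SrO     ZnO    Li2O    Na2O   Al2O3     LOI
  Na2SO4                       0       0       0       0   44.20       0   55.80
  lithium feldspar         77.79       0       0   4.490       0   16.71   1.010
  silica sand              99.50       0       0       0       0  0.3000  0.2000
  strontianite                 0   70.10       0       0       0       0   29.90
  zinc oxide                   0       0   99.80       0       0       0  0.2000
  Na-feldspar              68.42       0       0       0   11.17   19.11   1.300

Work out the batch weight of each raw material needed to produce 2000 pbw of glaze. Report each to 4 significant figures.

Batch per 2000 pbw glaze:
  Na2SO4: 616.0 pbw
  lithium feldspar: 67.22 pbw
  silica sand: 746.6 pbw
  strontianite: 230.2 pbw
  zinc oxide: 184.8 pbw
  Na-feldspar: 577.6 pbw
Total batch = 2422 pbw; LOI loss = 422.6 pbw; yield = 82.55%

Each numeric step carries full precision in every operation. The intermediate values appear, rounded to four significant digits, at each printed step; every reported result takes a single rounding — derived quantities are carried in full float precision (totals, yield, LOI, six oxide percentages, net glass mass) from the batch weights on 2000 pbw of glass precisely as stated by the problem or the answer.
Target oxide masses per 2000 pbw glaze:
  SiO2: 59.52% × 2000 = 1190 pbw
  SrO: 8.069% × 2000 = 161.4 pbw
  ZnO: 9.222% × 2000 = 184.4 pbw
  Li2O: 0.1509% × 2000 = 3.018 pbw
  Na2O: 16.84% × 2000 = 336.8 pbw
  Al2O3: 6.193% × 2000 = 123.9 pbw
Oxide-by-oxide audit with the batch weights as given, against the basis in use (target by target, the sums agree within answer rounding):
  SiO2: 67.22·0.7779 + 746.6·0.9950 + 577.6·0.6842 = 1190 pbw (target 1190 pbw)
  SrO: 230.2·0.7010 = 161.4 pbw (target 161.4 pbw)
  ZnO: 184.8·0.9980 = 184.4 pbw (target 184.4 pbw)
  Li2O: 67.22·0.04490 = 3.018 pbw (target 3.018 pbw)
  Na2O: 616.0·0.4420 + 577.6·0.1117 = 336.8 pbw (target 336.8 pbw)
  Al2O3: 67.22·0.1671 + 746.6·0.003000 + 577.6·0.1911 = 123.9 pbw (target 123.9 pbw)
Consistency of the glass mass: net batch after ignition = 2000 pbw (the Σ of target masses is 2000 pbw; the stated basis being 2000 pbw — rounding explains the deltas).
Whole-batch sum: Σ batch = 2422 pbw; ignition loss, Σ(batch × LOI) = 422.6 pbw; yield: glass divided by total = 82.55%.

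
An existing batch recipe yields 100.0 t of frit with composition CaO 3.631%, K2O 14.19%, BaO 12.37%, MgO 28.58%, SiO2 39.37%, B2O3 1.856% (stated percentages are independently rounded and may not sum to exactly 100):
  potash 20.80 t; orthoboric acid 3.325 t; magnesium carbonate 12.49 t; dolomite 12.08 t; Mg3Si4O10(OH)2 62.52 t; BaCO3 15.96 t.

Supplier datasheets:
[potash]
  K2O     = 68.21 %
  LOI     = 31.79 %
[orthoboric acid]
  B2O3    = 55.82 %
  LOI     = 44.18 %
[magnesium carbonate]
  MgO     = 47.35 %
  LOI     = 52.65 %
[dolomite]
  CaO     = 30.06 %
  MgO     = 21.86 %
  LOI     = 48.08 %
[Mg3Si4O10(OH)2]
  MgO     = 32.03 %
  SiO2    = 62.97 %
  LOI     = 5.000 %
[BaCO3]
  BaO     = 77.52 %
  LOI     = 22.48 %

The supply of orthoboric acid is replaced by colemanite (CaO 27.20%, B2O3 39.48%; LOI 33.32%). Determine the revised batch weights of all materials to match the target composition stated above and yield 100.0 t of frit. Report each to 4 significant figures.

Revised batch per 100.0 t frit:
  potash: 20.80 t
  colemanite: 4.701 t
  magnesium carbonate: 14.45 t
  dolomite: 7.825 t
  Mg3Si4O10(OH)2: 62.52 t
  BaCO3: 15.96 t
Total batch = 126.3 t; LOI loss = 26.26 t

All internal work runs at full float precision all the way through — the intermediate values are shown rounded to four significant digits alongside each step. Every reported number is rounded a single time. All derived quantities, which include glass mass, yield, six oxide percentages, totals, LOI, are re-derived in exact precision, as set out in the problem or answer text, from the weighed amounts for 100.0 t of glass.
Target oxide masses per 100.0 t frit:
  CaO: 3.631% × 100.0 = 3.631 t
  K2O: 14.19% × 100.0 = 14.19 t
  BaO: 12.37% × 100.0 = 12.37 t
  MgO: 28.58% × 100.0 = 28.58 t
  SiO2: 39.37% × 100.0 = 39.37 t
  B2O3: 1.856% × 100.0 = 1.856 t
Oxide-by-oxide audit with the batch weights as given, versus the basis set out (every target is met by its sum net of answer rounding effects):
  CaO: 4.701·0.2720 + 7.825·0.3006 = 3.631 t (target 3.631 t)
  K2O: 20.80·0.6821 = 14.19 t (target 14.19 t)
  BaO: 15.96·0.7752 = 12.37 t (target 12.37 t)
  MgO: 14.45·0.4735 + 7.825·0.2186 + 62.52·0.3203 = 28.58 t (target 28.58 t)
  SiO2: 62.52·0.6297 = 39.37 t (target 39.37 t)
  B2O3: 4.701·0.3948 = 1.856 t (target 1.856 t)
Glass-mass closure: total charge less LOI = 99.99 t (summing oxide targets gives 100.0 t; basis as stated: 100.0 t — deltas are rounding alone).
Summing the batch: Σ batch = 126.3 t; loss to ignition Σ batch·LOI = 26.26 t; yield = glass ÷ total batch = 79.20%.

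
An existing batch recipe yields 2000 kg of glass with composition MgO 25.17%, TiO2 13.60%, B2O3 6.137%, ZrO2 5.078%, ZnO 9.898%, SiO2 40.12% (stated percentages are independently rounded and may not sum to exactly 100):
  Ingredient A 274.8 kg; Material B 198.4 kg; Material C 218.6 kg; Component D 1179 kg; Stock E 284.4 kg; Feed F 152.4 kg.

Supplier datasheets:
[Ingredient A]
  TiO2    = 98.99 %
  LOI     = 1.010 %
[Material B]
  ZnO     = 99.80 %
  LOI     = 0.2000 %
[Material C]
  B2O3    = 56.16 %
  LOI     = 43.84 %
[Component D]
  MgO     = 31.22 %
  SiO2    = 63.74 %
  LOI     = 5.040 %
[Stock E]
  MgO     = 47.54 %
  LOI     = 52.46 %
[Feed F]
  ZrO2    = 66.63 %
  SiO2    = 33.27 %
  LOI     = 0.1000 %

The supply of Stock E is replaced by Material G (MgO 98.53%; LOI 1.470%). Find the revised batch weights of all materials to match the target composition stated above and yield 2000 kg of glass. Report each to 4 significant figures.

Revised batch per 2000 kg glass:
  Ingredient A: 274.8 kg
  Material B: 198.4 kg
  Material C: 218.6 kg
  Component D: 1179 kg
  Material G: 137.2 kg
  Feed F: 152.4 kg
Total batch = 2160 kg; LOI loss = 160.6 kg

In-progress results are printed with 4-significant-figure rounding at each printed step; the working math maintains full float precision from first step to last. A single rounding finalizes every reported figure. All derived quantities, including glass mass, the totals, ignition loss, six oxide percentages, yield, are recomputed using the weight values per 2000 kg of glass in full float precision as given in the question or the answer.
Per-oxide target masses for 2000 kg glass:
  MgO: 25.17% × 2000 = 503.4 kg
  TiO2: 13.60% × 2000 = 272.0 kg
  B2O3: 6.137% × 2000 = 122.7 kg
  ZrO2: 5.078% × 2000 = 101.6 kg
  ZnO: 9.898% × 2000 = 198.0 kg
  SiO2: 40.12% × 2000 = 802.4 kg
Per-oxide balance check working from each reported weight, per the basis as stated (every target is met by its sum exact up to rounding of places):
  MgO: 1179·0.3122 + 137.2·0.9853 = 503.3 kg (target 503.4 kg)
  TiO2: 274.8·0.9899 = 272.0 kg (target 272.0 kg)
  B2O3: 218.6·0.5616 = 122.8 kg (target 122.7 kg)
  ZrO2: 152.4·0.6663 = 101.5 kg (target 101.6 kg)
  ZnO: 198.4·0.9980 = 198.0 kg (target 198.0 kg)
  SiO2: 1179·0.6374 + 152.4·0.3327 = 802.2 kg (target 802.4 kg)
Mass balance on the glass: total charge less LOI = 2000 kg (targets for the oxides total 2000 kg; stated basis 2000 kg — gaps are rounding artifacts).
Whole-batch sum: Σ batch = 2160 kg; LOI removed, Σ of batch·LOI: 160.6 kg; glass ÷ batch gives a yield of 92.57%.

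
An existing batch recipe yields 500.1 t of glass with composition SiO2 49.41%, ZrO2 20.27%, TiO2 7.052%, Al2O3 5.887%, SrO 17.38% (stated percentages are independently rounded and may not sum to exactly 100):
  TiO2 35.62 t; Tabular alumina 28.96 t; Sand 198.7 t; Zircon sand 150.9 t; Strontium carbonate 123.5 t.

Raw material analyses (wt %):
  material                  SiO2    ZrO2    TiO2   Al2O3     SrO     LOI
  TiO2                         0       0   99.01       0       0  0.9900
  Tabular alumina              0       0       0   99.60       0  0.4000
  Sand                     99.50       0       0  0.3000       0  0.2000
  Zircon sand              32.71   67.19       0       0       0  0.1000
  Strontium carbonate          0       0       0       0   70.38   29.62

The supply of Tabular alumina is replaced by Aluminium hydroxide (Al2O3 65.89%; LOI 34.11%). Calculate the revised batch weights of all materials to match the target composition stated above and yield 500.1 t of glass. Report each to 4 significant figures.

Every computation maintains full precision from first step to last. Working values appear, with 4-significant-figure rounding, on the page. Every reported value takes just one rounding. Derived quantities (the yield, the five compositions, LOI, totals, glass mass) are carried at full precision from the weighed amounts for 500.1 t of glass, as given in the problem or answer text.
Oxide-by-oxide targets in 500.1 t glass:
  SiO2: 49.41% × 500.1 = 247.1 t
  ZrO2: 20.27% × 500.1 = 101.4 t
  TiO2: 7.052% × 500.1 = 35.27 t
  Al2O3: 5.887% × 500.1 = 29.44 t
  SrO: 17.38% × 500.1 = 86.92 t
Oxide-by-oxide audit working from each reported weight, under the basis named above (sums match the target masses modulo rounding of the values):
  SiO2: 198.7·0.9950 + 150.9·0.3271 = 247.1 t (target 247.1 t)
  ZrO2: 150.9·0.6719 = 101.4 t (target 101.4 t)
  TiO2: 35.62·0.9901 = 35.27 t (target 35.27 t)
  Al2O3: 43.78·0.6589 + 198.7·0.003000 = 29.44 t (target 29.44 t)
  SrO: 123.5·0.7038 = 86.92 t (target 86.92 t)
The glass-mass cross-check: batch total minus LOI = 500.1 t (oxide target masses add up to 500.1 t; the stated basis being 500.1 t — rounding explains the deltas).
Batch total: Σ batch = 552.5 t; Σ batch·LOI gives LOI loss = 52.41 t; yield = glass ÷ total batch = 90.51%.

Revised batch per 500.1 t glass:
  TiO2: 35.62 t
  Aluminium hydroxide: 43.78 t
  Sand: 198.7 t
  Zircon sand: 150.9 t
  Strontium carbonate: 123.5 t
Total batch = 552.5 t; LOI loss = 52.41 t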